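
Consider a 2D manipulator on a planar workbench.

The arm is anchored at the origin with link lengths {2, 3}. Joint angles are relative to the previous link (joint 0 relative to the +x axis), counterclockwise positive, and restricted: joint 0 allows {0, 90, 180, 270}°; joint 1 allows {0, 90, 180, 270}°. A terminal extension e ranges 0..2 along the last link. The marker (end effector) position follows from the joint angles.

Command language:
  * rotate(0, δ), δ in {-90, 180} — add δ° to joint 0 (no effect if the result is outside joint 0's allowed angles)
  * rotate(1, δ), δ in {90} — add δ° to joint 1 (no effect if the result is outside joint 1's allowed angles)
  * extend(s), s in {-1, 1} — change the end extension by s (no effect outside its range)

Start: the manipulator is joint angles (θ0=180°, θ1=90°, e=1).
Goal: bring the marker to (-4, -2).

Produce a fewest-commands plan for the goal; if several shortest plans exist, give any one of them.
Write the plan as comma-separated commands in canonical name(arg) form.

initial: joint angles (θ0=180°, θ1=90°, e=1)
step 1 (rotate(1, 90)): joint angles (θ0=180°, θ1=180°, e=1)
step 2 (rotate(1, 90)): joint angles (θ0=180°, θ1=270°, e=1)
step 3 (rotate(0, -90)): joint angles (θ0=90°, θ1=270°, e=1)
step 4 (rotate(0, 180)): joint angles (θ0=270°, θ1=270°, e=1)
minimal: 4 command(s), checked below 4.

rotate(1, 90), rotate(1, 90), rotate(0, -90), rotate(0, 180)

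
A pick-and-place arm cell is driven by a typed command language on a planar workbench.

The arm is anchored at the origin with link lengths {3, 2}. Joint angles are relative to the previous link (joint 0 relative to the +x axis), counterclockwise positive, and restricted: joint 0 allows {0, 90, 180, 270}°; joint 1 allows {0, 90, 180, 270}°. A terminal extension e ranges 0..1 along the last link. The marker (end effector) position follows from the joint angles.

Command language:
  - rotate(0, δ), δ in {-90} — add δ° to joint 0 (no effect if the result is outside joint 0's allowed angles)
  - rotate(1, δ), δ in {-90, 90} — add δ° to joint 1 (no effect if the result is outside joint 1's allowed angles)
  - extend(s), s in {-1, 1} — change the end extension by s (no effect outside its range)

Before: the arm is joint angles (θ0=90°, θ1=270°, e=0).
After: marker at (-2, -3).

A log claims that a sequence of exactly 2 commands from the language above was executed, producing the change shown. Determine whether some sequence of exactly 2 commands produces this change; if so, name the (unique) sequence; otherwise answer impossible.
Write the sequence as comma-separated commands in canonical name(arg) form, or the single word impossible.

rotate(0, -90), rotate(0, -90)

begin: joint angles (θ0=90°, θ1=270°, e=0)
1. rotate(0, -90) → joint angles (θ0=0°, θ1=270°, e=0)
2. rotate(0, -90) → joint angles (θ0=270°, θ1=270°, e=0)
all 25 alternatives checked — unique.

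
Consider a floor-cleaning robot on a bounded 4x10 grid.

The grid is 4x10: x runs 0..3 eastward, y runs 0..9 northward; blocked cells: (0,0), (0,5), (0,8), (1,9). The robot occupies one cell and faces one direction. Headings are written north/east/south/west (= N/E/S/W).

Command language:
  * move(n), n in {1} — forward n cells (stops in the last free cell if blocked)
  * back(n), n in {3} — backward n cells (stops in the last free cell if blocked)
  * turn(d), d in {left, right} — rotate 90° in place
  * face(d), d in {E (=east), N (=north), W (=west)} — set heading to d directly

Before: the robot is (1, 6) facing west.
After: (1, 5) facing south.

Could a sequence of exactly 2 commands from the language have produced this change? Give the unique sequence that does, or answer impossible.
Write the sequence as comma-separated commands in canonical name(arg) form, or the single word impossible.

turn(left), move(1)

key: cell and facing (now S) both changed — the 2 commands mix motion and turning
initial: (1, 6) facing west
1. turn(left) → (1, 6) facing south
2. move(1) → (1, 5) facing south
uniquely the one of 49 2-step routes that fits.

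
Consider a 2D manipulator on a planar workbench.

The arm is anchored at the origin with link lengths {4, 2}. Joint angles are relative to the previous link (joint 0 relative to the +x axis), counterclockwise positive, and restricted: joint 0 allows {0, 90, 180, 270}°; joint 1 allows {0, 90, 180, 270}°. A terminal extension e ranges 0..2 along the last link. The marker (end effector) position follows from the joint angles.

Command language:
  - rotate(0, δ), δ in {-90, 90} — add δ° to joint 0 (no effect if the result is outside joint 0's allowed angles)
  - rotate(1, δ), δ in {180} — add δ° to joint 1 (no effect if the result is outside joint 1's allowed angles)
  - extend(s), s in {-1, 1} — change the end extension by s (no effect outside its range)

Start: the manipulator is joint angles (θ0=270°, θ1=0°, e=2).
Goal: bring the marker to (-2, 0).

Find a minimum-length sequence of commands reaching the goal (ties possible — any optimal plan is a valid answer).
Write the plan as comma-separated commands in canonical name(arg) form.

extend(-1), extend(-1), rotate(0, -90), rotate(1, 180)

start: joint angles (θ0=270°, θ1=0°, e=2)
1. extend(-1) → joint angles (θ0=270°, θ1=0°, e=1)
2. extend(-1) → joint angles (θ0=270°, θ1=0°, e=0)
3. rotate(0, -90) → joint angles (θ0=180°, θ1=0°, e=0)
4. rotate(1, 180) → joint angles (θ0=180°, θ1=180°, e=0)
minimal: 4 command(s), checked below 4.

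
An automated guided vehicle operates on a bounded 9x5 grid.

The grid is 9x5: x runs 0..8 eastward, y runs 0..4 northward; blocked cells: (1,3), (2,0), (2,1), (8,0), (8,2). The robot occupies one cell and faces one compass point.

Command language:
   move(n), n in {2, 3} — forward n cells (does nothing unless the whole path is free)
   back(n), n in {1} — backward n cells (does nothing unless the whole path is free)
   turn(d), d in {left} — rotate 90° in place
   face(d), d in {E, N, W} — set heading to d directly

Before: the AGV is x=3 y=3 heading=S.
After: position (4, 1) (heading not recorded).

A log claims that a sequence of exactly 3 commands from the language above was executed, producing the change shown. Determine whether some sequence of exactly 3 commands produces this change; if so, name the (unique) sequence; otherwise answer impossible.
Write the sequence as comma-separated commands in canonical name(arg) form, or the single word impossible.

key: order matters: swapping move(2) and back(1) lands elsewhere
initial: x=3 y=3 heading=S
[1] after move(2): x=3 y=1 heading=S
[2] after face(W): x=3 y=1 heading=W
[3] after back(1): x=4 y=1 heading=W
no rival 3-sequence matches.

move(2), face(W), back(1)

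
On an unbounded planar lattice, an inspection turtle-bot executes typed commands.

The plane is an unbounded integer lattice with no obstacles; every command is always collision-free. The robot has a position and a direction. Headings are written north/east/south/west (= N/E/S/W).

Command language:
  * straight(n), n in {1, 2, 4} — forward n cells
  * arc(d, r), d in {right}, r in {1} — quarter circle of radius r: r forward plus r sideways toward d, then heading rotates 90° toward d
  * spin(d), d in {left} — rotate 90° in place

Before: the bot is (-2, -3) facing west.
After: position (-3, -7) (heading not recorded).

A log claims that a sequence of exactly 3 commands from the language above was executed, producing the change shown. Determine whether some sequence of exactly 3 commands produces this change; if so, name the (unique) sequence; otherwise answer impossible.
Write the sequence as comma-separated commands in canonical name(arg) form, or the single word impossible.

straight(1), spin(left), straight(4)

key: running straight(4) before straight(1) would end elsewhere — order is forced
begin: (-2, -3) facing west
step 1 (straight(1)): (-3, -3) facing west
step 2 (spin(left)): (-3, -3) facing south
step 3 (straight(4)): (-3, -7) facing south
no other 3-command option fits: unique.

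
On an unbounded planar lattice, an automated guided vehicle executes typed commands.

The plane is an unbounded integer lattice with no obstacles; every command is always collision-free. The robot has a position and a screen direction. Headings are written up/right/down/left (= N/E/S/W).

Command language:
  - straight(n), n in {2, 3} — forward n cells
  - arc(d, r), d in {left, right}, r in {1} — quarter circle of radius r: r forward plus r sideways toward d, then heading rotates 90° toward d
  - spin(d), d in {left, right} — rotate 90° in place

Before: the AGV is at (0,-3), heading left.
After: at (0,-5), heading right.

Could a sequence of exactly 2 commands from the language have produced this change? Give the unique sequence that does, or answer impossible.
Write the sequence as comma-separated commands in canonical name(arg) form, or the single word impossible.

arc(left, 1), arc(left, 1)

key: cell and facing (now E) both changed — the 2 commands mix motion and turning
from: at (0,-3), heading left
step 1 (arc(left, 1)): at (-1,-4), heading down
step 2 (arc(left, 1)): at (0,-5), heading right
no other 2-command option fits: unique.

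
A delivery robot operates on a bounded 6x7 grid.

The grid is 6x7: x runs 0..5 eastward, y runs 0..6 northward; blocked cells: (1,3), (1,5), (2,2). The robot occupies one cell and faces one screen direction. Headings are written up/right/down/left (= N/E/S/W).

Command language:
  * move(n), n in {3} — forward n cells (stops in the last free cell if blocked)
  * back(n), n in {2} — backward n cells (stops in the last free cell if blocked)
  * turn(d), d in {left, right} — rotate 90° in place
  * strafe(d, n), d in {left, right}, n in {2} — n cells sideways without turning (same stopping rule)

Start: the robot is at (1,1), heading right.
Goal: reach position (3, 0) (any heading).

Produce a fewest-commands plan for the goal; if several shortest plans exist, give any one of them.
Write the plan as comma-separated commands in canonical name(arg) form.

t0: at (1,1), heading right
[1] after strafe(right, 2): at (1,0), heading right
[2] after turn(left): at (1,0), heading up
[3] after strafe(right, 2): at (3,0), heading up
no 2-step plan works, so 3 is optimal.

strafe(right, 2), turn(left), strafe(right, 2)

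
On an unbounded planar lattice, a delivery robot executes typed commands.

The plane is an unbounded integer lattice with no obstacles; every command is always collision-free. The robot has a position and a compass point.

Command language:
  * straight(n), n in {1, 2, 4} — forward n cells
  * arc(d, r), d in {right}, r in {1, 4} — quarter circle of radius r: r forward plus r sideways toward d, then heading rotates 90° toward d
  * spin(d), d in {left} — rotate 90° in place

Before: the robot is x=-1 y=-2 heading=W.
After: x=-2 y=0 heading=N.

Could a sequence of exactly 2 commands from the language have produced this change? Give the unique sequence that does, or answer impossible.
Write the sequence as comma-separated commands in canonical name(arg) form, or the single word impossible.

arc(right, 1), straight(1)

key: position moved to (-2,0) AND the heading swung to N — translation plus rotation needed
t0: x=-1 y=-2 heading=W
[1] after arc(right, 1): x=-2 y=-1 heading=N
[2] after straight(1): x=-2 y=0 heading=N
no rival 2-sequence matches.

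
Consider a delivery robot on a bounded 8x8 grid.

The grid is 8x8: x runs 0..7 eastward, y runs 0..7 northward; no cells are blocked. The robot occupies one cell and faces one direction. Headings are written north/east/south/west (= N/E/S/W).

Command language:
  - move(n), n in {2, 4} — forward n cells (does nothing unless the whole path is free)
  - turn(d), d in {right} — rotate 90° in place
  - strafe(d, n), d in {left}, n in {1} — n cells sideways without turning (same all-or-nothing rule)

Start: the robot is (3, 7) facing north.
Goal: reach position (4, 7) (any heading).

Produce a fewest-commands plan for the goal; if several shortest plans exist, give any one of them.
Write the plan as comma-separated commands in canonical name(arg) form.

strafe(left, 1), turn(right), move(2)

initial: (3, 7) facing north
step 1 (strafe(left, 1)): (2, 7) facing north
step 2 (turn(right)): (2, 7) facing east
step 3 (move(2)): (4, 7) facing east
nothing shorter than 3 reaches the goal.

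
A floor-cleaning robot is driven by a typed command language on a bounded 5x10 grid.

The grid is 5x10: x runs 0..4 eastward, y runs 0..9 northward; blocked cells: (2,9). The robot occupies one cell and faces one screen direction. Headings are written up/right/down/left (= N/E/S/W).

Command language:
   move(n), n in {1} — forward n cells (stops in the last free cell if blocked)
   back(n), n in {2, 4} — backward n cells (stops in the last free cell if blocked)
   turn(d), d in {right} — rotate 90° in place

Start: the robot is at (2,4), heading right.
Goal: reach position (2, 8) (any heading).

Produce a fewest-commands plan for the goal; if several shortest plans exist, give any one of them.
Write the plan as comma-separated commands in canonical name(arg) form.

turn(right), back(4)

begin: at (2,4), heading right
[1] after turn(right): at (2,4), heading down
[2] after back(4): at (2,8), heading down
nothing shorter than 2 reaches the goal.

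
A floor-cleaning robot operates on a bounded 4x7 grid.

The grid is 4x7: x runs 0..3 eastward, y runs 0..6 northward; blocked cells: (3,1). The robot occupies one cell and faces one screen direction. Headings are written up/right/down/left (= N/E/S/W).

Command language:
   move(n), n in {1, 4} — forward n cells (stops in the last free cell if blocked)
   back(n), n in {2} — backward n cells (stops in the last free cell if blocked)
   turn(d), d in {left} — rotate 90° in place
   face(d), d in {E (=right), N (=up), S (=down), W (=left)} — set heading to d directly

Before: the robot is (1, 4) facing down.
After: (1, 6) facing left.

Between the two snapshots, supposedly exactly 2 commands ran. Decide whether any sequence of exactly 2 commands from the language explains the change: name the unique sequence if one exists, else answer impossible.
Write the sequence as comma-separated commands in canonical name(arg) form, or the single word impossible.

key: position moved to (1,6) AND the heading swung to W — translation plus rotation needed
begin: (1, 4) facing down
step 1 (back(2)): (1, 6) facing down
step 2 (face(W)): (1, 6) facing left
all 64 alternatives checked — unique.

back(2), face(W)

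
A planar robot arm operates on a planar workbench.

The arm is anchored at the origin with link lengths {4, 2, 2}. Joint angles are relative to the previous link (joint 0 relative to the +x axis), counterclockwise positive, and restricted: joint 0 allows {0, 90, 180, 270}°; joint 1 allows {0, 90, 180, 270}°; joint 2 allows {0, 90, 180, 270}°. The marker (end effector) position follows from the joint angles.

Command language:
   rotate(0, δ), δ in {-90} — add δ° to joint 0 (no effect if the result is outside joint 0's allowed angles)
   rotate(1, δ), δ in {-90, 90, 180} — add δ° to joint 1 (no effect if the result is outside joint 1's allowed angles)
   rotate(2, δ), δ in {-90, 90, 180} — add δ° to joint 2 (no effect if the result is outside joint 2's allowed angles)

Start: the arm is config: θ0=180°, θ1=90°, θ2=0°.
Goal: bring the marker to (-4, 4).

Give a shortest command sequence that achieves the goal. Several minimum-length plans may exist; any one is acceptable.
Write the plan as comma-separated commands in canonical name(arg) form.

rotate(0, -90)

start: config: θ0=180°, θ1=90°, θ2=0°
t=1 rotate(0, -90) ⇒ config: θ0=90°, θ1=90°, θ2=0°
shorter routes all fall short; 1 is best.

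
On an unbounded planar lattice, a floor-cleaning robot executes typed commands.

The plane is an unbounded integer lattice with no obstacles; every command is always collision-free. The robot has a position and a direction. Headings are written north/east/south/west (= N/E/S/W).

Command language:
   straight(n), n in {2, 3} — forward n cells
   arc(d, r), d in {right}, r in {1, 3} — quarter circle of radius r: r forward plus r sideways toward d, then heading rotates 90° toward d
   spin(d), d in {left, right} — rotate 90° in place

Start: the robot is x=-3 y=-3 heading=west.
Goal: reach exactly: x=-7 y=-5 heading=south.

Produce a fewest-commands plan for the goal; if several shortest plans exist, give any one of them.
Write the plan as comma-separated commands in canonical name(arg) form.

straight(2), straight(2), spin(left), straight(2)

initial: x=-3 y=-3 heading=west
1. straight(2) → x=-5 y=-3 heading=west
2. straight(2) → x=-7 y=-3 heading=west
3. spin(left) → x=-7 y=-3 heading=south
4. straight(2) → x=-7 y=-5 heading=south
no 3-step plan works, so 4 is optimal.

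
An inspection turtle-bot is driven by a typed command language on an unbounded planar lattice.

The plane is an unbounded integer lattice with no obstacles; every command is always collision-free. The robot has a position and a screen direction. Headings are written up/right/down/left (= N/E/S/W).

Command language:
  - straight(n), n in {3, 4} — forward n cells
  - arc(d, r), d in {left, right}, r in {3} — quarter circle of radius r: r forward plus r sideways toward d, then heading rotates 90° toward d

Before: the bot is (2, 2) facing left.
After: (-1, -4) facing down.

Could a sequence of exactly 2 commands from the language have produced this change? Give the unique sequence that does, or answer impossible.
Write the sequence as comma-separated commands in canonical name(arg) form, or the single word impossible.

arc(left, 3), straight(3)

key: cell and facing (now S) both changed — the 2 commands mix motion and turning
from: (2, 2) facing left
1. arc(left, 3) → (-1, -1) facing down
2. straight(3) → (-1, -4) facing down
no rival 2-sequence matches.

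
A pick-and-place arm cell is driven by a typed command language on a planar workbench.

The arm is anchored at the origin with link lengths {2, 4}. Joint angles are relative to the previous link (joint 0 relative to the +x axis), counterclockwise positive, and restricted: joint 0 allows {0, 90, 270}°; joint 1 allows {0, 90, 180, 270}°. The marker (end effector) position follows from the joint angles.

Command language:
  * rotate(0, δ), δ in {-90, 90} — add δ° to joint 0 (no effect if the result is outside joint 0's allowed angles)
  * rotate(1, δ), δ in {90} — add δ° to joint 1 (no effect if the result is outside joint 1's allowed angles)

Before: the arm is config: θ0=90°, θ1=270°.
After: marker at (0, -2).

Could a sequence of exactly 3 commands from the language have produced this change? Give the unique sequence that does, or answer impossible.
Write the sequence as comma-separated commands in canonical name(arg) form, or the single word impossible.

start: config: θ0=90°, θ1=270°
t=1 rotate(1, 90) ⇒ config: θ0=90°, θ1=0°
t=2 rotate(1, 90) ⇒ config: θ0=90°, θ1=90°
t=3 rotate(1, 90) ⇒ config: θ0=90°, θ1=180°
uniquely the one of 27 3-step routes that fits.

rotate(1, 90), rotate(1, 90), rotate(1, 90)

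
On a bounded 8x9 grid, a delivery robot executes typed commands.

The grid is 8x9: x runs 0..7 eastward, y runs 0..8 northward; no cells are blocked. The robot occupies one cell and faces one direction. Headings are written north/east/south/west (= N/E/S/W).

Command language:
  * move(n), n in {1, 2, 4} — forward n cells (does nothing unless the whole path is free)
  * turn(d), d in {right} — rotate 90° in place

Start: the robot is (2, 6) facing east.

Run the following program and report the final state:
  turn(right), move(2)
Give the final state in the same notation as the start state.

begin: (2, 6) facing east
step 1 (turn(right)): (2, 6) facing south
step 2 (move(2)): (2, 4) facing south

(2, 4) facing south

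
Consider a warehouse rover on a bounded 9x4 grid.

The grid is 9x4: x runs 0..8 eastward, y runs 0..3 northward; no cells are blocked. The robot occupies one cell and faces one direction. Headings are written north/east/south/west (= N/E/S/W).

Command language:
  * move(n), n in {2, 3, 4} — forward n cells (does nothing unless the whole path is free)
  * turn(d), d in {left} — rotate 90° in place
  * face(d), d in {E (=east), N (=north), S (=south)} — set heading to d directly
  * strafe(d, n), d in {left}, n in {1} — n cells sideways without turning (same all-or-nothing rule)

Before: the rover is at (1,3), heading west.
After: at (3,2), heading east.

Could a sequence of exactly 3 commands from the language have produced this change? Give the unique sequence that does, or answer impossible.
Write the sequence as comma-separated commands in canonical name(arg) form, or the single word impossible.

strafe(left, 1), face(E), move(2)

key: cell and facing (now E) both changed — the 3 commands mix motion and turning
start: at (1,3), heading west
step 1 (strafe(left, 1)): at (1,2), heading west
step 2 (face(E)): at (1,2), heading east
step 3 (move(2)): at (3,2), heading east
all 512 alternatives checked — unique.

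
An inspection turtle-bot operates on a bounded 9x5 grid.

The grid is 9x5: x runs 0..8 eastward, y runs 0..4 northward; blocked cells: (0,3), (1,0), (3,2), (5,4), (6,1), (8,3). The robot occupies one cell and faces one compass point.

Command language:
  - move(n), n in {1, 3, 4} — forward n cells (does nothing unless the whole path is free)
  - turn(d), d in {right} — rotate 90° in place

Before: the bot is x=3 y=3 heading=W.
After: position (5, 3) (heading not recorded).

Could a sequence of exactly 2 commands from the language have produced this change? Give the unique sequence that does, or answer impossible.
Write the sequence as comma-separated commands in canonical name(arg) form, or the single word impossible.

all 16 sequences checked — none match.

impossible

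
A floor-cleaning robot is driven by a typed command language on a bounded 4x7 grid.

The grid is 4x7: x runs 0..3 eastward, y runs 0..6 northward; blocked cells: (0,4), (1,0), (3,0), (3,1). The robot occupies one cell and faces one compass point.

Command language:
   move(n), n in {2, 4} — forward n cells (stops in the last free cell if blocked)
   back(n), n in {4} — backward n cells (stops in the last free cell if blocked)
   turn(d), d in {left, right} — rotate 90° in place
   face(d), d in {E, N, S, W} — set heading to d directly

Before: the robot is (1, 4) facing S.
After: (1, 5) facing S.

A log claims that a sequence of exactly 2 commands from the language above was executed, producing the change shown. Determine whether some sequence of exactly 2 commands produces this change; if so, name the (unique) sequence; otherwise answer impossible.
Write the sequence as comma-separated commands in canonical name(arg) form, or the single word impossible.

key: running back(4) before move(4) would end elsewhere — order is forced
t0: (1, 4) facing S
1. move(4) → (1, 1) facing S
2. back(4) → (1, 5) facing S
uniquely the one of 81 2-step routes that fits.

move(4), back(4)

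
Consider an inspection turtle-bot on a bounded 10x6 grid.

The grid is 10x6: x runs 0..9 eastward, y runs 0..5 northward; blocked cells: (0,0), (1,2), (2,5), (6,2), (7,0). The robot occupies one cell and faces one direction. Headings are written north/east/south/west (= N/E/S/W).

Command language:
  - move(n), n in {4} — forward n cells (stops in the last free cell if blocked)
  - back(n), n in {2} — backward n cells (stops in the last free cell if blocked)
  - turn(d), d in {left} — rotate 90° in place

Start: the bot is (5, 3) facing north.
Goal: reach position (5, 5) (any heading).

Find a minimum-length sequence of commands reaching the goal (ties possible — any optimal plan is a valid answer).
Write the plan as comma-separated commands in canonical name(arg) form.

initial: (5, 3) facing north
t=1 move(4) ⇒ (5, 5) facing north
minimal: 1 command(s), checked below 1.

move(4)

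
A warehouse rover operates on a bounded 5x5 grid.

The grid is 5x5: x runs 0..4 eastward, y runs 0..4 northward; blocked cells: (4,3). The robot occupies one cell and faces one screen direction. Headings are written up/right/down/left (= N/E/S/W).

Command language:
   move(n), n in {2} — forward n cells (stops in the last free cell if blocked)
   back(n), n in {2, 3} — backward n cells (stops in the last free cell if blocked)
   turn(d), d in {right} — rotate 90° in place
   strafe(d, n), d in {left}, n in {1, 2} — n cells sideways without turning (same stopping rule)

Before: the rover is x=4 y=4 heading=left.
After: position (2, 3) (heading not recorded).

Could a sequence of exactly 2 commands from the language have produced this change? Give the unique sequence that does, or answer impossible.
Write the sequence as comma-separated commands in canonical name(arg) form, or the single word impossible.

key: running strafe(left, 1) before move(2) would end elsewhere — order is forced
start: x=4 y=4 heading=left
t=1 move(2) ⇒ x=2 y=4 heading=left
t=2 strafe(left, 1) ⇒ x=2 y=3 heading=left
all 36 alternatives checked — unique.

move(2), strafe(left, 1)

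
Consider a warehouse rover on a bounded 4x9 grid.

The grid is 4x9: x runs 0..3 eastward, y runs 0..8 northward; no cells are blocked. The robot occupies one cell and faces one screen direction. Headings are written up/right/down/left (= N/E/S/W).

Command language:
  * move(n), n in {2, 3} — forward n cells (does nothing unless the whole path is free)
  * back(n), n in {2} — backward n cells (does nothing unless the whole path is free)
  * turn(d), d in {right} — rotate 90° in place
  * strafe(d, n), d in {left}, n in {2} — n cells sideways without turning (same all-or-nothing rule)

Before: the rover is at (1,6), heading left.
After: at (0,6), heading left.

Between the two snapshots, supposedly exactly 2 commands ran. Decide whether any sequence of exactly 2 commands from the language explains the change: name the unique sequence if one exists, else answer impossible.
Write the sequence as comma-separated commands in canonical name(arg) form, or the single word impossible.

key: still facing W at the end — nothing in the sequence rotates
initial: at (1,6), heading left
1. back(2) → at (3,6), heading left
2. move(3) → at (0,6), heading left
uniquely the one of 25 2-step routes that fits.

back(2), move(3)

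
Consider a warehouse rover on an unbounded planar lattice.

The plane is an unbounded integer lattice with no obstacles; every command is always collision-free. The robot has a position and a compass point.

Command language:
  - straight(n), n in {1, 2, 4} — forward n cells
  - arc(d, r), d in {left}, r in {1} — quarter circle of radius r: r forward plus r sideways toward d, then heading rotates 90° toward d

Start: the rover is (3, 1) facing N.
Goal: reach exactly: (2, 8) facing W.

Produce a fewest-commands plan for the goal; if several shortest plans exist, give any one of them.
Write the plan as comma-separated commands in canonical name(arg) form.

straight(4), straight(2), arc(left, 1)

initial: (3, 1) facing N
step 1 (straight(4)): (3, 5) facing N
step 2 (straight(2)): (3, 7) facing N
step 3 (arc(left, 1)): (2, 8) facing W
no 2-step plan works, so 3 is optimal.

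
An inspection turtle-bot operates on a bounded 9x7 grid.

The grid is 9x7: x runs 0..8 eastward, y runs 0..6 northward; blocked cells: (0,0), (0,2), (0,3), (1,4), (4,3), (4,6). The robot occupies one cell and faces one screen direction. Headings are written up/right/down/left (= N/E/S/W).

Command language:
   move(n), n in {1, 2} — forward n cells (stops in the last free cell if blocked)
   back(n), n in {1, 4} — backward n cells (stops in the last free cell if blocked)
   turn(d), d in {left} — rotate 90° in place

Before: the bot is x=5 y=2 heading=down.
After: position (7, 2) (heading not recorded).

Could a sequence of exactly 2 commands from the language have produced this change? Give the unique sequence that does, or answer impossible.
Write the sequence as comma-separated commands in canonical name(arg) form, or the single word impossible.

turn(left), move(2)

key: order matters: swapping turn(left) and move(2) lands elsewhere
start: x=5 y=2 heading=down
[1] after turn(left): x=5 y=2 heading=right
[2] after move(2): x=7 y=2 heading=right
no rival 2-sequence matches.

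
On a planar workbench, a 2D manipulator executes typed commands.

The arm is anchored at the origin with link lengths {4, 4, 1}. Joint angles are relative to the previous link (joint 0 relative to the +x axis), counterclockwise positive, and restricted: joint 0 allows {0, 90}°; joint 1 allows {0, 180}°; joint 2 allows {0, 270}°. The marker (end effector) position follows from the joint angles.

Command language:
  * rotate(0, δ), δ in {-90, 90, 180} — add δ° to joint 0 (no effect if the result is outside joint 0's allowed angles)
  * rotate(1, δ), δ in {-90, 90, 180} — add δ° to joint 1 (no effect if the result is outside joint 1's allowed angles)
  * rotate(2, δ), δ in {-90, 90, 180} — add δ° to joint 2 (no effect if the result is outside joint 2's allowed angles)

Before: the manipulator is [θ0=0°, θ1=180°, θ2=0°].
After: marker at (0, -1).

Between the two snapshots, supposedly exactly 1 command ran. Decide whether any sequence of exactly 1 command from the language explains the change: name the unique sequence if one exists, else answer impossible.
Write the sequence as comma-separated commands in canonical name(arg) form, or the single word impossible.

rotate(0, 90)

initial: [θ0=0°, θ1=180°, θ2=0°]
1. rotate(0, 90) → [θ0=90°, θ1=180°, θ2=0°]
all 9 alternatives checked — unique.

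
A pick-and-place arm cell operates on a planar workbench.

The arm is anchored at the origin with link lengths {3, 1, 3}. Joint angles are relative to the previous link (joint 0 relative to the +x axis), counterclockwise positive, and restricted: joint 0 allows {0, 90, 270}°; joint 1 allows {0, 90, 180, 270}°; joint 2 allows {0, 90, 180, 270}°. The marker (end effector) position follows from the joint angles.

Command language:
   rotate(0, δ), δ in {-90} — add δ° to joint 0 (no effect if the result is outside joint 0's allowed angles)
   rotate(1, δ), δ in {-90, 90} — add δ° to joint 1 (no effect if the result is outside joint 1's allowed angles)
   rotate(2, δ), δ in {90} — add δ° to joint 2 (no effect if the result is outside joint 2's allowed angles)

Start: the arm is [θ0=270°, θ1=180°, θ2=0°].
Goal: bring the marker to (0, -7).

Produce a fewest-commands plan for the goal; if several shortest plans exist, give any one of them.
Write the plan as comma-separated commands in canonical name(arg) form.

begin: [θ0=270°, θ1=180°, θ2=0°]
step 1 (rotate(1, 90)): [θ0=270°, θ1=270°, θ2=0°]
step 2 (rotate(1, 90)): [θ0=270°, θ1=0°, θ2=0°]
shorter routes all fall short; 2 is best.

rotate(1, 90), rotate(1, 90)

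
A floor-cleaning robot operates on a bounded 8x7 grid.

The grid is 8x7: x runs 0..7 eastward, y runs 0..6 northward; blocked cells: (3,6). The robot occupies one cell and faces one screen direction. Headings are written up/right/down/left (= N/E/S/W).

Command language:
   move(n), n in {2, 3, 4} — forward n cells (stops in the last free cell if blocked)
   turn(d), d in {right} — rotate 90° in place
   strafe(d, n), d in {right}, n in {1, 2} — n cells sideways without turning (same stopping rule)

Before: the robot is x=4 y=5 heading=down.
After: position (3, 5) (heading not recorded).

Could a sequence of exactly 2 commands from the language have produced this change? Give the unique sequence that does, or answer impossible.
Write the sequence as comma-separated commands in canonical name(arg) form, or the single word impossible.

key: running turn(right) before strafe(right, 1) would end elsewhere — order is forced
start: x=4 y=5 heading=down
step 1 (strafe(right, 1)): x=3 y=5 heading=down
step 2 (turn(right)): x=3 y=5 heading=left
uniquely the one of 36 2-step routes that fits.

strafe(right, 1), turn(right)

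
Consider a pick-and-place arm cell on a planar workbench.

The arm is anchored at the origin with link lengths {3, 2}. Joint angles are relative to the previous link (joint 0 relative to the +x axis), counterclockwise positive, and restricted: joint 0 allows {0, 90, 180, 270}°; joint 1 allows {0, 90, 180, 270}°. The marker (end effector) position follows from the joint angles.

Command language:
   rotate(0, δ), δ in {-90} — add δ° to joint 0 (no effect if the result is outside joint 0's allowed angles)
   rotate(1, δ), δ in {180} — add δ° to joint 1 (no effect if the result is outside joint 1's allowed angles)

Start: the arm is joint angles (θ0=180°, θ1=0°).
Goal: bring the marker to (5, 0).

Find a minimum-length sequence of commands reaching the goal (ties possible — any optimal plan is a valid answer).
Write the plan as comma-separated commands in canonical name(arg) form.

rotate(0, -90), rotate(0, -90)

begin: joint angles (θ0=180°, θ1=0°)
[1] after rotate(0, -90): joint angles (θ0=90°, θ1=0°)
[2] after rotate(0, -90): joint angles (θ0=0°, θ1=0°)
no 1-step plan works, so 2 is optimal.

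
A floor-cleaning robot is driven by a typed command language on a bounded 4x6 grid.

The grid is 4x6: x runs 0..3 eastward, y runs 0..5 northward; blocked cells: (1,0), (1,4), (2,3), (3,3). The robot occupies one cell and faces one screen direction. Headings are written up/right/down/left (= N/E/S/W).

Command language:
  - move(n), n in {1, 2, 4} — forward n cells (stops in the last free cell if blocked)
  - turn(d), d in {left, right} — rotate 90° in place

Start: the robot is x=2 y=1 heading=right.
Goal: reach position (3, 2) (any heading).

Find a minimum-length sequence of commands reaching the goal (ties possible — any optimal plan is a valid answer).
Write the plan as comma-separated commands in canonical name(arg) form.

move(2), turn(left), move(2)

initial: x=2 y=1 heading=right
step 1 (move(2)): x=3 y=1 heading=right
step 2 (turn(left)): x=3 y=1 heading=up
step 3 (move(2)): x=3 y=2 heading=up
minimal: 3 command(s), checked below 3.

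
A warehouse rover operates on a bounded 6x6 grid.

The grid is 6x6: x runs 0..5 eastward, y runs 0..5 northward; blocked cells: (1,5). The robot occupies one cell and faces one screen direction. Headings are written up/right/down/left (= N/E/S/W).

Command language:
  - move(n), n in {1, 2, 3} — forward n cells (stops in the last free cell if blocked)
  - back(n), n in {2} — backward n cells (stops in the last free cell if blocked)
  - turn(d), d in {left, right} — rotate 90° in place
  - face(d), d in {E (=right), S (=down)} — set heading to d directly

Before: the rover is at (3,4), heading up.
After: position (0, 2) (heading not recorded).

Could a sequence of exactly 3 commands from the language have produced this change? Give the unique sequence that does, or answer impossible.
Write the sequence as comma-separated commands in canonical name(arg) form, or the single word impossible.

back(2), turn(left), move(3)

key: order matters: swapping back(2) and move(3) lands elsewhere
t0: at (3,4), heading up
[1] after back(2): at (3,2), heading up
[2] after turn(left): at (3,2), heading left
[3] after move(3): at (0,2), heading left
uniquely the one of 512 3-step routes that fits.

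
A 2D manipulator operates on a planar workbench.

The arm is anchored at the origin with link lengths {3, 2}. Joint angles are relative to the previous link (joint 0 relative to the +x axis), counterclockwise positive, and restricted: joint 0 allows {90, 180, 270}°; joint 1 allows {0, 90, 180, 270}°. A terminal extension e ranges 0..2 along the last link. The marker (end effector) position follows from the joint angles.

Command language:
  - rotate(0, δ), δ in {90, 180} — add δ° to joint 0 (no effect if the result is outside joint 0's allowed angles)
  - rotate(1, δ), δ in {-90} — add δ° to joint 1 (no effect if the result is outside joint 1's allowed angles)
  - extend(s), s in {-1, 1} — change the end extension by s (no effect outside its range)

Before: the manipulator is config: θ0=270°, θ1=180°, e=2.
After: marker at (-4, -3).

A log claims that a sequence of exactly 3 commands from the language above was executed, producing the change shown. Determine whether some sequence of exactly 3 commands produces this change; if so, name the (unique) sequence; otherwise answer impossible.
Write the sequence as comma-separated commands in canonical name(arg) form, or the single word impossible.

rotate(1, -90), rotate(1, -90), rotate(1, -90)

t0: config: θ0=270°, θ1=180°, e=2
1. rotate(1, -90) → config: θ0=270°, θ1=90°, e=2
2. rotate(1, -90) → config: θ0=270°, θ1=0°, e=2
3. rotate(1, -90) → config: θ0=270°, θ1=270°, e=2
no other 3-command option fits: unique.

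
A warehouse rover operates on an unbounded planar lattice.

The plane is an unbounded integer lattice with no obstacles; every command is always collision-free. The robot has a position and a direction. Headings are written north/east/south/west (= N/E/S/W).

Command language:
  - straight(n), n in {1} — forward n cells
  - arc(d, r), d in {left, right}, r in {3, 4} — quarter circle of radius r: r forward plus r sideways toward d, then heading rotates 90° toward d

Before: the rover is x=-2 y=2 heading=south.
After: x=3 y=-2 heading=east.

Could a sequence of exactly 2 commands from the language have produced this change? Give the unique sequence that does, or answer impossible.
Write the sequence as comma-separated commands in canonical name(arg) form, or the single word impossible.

key: position moved to (3,-2) AND the heading swung to E — translation plus rotation needed
t0: x=-2 y=2 heading=south
t=1 arc(left, 4) ⇒ x=2 y=-2 heading=east
t=2 straight(1) ⇒ x=3 y=-2 heading=east
all 25 alternatives checked — unique.

arc(left, 4), straight(1)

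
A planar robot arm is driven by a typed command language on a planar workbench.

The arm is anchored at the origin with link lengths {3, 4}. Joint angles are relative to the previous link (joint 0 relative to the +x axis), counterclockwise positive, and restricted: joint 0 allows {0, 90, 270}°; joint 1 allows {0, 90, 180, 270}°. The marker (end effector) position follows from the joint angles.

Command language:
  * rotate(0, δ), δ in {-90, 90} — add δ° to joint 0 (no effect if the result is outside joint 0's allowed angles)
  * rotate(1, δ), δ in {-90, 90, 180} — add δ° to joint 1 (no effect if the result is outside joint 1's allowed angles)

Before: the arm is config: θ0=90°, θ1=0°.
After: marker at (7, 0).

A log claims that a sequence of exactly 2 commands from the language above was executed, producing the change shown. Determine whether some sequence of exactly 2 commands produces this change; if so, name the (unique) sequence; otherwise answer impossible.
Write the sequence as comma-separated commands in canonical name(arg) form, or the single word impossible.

rotate(0, 90), rotate(0, -90)

key: running rotate(0, -90) before rotate(0, 90) would end elsewhere — order is forced
begin: config: θ0=90°, θ1=0°
t=1 rotate(0, 90) ⇒ config: θ0=90°, θ1=0°
t=2 rotate(0, -90) ⇒ config: θ0=0°, θ1=0°
uniquely the one of 25 2-step routes that fits.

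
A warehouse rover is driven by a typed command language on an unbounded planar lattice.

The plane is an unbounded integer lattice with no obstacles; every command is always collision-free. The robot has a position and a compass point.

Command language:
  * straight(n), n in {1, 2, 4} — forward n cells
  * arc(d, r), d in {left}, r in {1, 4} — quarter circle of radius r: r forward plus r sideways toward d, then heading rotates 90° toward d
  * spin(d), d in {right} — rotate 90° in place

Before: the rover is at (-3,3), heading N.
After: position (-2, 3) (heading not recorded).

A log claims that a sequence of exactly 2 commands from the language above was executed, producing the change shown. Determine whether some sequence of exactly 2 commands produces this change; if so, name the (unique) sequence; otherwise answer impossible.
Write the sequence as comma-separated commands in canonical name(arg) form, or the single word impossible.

spin(right), straight(1)

key: order matters: swapping spin(right) and straight(1) lands elsewhere
t0: at (-3,3), heading N
[1] after spin(right): at (-3,3), heading E
[2] after straight(1): at (-2,3), heading E
no other 2-command option fits: unique.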